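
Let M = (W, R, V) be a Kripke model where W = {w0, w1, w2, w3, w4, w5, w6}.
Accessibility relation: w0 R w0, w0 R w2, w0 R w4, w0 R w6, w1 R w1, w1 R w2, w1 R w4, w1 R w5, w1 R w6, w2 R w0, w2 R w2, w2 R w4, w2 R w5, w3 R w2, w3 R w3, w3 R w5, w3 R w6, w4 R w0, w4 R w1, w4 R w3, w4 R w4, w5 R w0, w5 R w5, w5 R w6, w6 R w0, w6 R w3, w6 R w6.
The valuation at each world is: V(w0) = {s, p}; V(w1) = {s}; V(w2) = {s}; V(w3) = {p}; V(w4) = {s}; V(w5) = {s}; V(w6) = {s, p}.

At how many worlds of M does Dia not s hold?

3

Let φ = Dia not s. Evaluate φ at each world:
  w0 (successors {w0, w2, w4, w6}): φ is false.
  w1 (successors {w1, w2, w4, w5, w6}): φ is false.
  w2 (successors {w0, w2, w4, w5}): φ is false.
  w3 (successors {w2, w3, w5, w6}): φ is true.
  w4 (successors {w0, w1, w3, w4}): φ is true.
  w5 (successors {w0, w5, w6}): φ is false.
  w6 (successors {w0, w3, w6}): φ is true.
For instance, at w1:
  At w1: Dia not s requires not s at some successor in {w1, w2, w4, w5, w6}.
    At w1: not s is false.
    At w2: not s is false.
    At w4: not s is false.
    At w5: not s is false.
    At w6: not s is false.
  So Dia not s is false at w1.
Satisfying worlds: {w3, w4, w6}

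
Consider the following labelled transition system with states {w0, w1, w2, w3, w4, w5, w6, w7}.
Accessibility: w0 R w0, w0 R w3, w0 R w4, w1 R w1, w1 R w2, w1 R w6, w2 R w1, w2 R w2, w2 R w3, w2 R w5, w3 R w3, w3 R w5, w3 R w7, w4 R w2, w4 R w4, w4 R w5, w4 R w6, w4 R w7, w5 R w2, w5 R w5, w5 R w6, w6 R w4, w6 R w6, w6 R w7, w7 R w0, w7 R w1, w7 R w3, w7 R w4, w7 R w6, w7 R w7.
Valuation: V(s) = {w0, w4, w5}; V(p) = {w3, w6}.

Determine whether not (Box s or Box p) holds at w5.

Yes

At w5: Box s or Box p is false, so not (Box s or Box p) is true.
  At w5: Box s is false, Box p is false, so Box s or Box p is false.
    At w5: Box s requires s at every successor {w2, w5, w6}.
      s fails at w2, so Box s is false at w5.
    At w5: Box p requires p at every successor {w2, w5, w6}.
      p fails at w2, so Box p is false at w5.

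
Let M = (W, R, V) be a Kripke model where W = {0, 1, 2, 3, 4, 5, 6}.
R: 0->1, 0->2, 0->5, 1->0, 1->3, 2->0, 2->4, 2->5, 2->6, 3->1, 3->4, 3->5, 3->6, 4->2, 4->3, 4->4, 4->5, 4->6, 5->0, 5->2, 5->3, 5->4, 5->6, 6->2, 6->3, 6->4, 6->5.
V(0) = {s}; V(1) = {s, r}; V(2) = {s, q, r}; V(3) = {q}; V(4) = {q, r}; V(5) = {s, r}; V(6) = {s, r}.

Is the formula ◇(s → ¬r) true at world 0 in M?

At 0: ◇(s → ¬r) requires s → ¬r at some successor in {1, 2, 5}.
  At 1: s → ¬r is false.
  At 2: s → ¬r is false.
  At 5: s → ¬r is false.
So ◇(s → ¬r) is false at 0.

No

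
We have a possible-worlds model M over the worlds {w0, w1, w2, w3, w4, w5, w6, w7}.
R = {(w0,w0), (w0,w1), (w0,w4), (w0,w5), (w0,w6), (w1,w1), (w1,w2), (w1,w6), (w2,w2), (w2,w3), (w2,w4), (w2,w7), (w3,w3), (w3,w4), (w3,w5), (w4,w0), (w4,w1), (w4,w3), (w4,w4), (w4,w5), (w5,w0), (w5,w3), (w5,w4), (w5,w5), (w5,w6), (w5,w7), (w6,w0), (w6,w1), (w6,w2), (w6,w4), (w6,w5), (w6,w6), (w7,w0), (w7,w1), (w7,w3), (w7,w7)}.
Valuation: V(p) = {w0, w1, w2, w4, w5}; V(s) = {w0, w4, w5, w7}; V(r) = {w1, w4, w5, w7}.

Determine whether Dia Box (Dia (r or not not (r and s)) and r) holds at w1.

No

Recall that Box ψ holds at a world iff ψ holds at every accessible world, and Dia ψ holds iff ψ holds at some accessible world.
At w1: Dia Box (Dia (r or not not (r and s)) and r) requires Box (Dia (r or not not (r and s)) and r) at some successor in {w1, w2, w6}.
  At w1: Box (Dia (r or not not (r and s)) and r) is false.
  At w2: Box (Dia (r or not not (r and s)) and r) is false.
  At w6: Box (Dia (r or not not (r and s)) and r) is false.
So Dia Box (Dia (r or not not (r and s)) and r) is false at w1.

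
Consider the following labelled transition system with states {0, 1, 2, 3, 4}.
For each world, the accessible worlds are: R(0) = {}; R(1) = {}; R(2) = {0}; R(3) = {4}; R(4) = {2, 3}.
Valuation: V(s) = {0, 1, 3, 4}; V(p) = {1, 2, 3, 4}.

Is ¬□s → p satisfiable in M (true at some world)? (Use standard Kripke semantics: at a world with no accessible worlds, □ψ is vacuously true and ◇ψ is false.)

Let φ = ¬□s → p. Evaluate φ at each world:
  0 (successors ∅): φ is true.
  1 (successors ∅): φ is true.
  2 (successors {0}): φ is true.
  3 (successors {4}): φ is true.
  4 (successors {2, 3}): φ is true.
Detail at 0 (witness):
  At 0: ¬□s is false, p is false, so ¬□s → p is true.
    At 0: □s is true, so ¬□s is false.
      At 0: no accessible worlds, so □s holds vacuously.

Yes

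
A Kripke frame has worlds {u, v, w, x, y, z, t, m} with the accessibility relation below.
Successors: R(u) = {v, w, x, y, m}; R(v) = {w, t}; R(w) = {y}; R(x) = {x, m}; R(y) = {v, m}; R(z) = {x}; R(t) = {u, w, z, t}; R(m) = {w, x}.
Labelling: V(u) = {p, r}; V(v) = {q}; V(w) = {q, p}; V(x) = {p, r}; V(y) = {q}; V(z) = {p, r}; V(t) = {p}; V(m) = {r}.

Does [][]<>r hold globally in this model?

No

Let φ = [][]<>r. Evaluate φ at each world:
  u (successors {v, w, x, y, m}): φ is false.
  v (successors {w, t}): φ is false.
  w (successors {y}): φ is false.
  x (successors {x, m}): φ is false.
  y (successors {v, m}): φ is false.
  z (successors {x}): φ is true.
  t (successors {u, w, z, t}): φ is false.
  m (successors {w, x}): φ is true.
Detail at u (counterexample):
  At u: [][]<>r requires []<>r at every successor {v, w, x, y, m}.
    []<>r fails at v, so [][]<>r is false at u.
      At v: []<>r requires <>r at every successor {w, t}.
        <>r fails at w, so []<>r is false at v.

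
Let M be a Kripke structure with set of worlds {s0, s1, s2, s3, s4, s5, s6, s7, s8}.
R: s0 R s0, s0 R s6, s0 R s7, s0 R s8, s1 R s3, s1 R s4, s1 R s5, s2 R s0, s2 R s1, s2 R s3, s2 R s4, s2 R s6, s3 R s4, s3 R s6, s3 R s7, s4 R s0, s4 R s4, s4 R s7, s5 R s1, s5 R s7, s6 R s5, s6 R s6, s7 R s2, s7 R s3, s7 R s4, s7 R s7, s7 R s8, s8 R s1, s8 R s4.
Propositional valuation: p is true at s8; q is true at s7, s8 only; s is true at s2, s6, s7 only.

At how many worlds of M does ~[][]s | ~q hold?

9

Let φ = ~[][]s | ~q. Evaluate φ at each world:
  s0 (successors {s0, s6, s7, s8}): φ is true.
  s1 (successors {s3, s4, s5}): φ is true.
  s2 (successors {s0, s1, s3, s4, s6}): φ is true.
  s3 (successors {s4, s6, s7}): φ is true.
  s4 (successors {s0, s4, s7}): φ is true.
  s5 (successors {s1, s7}): φ is true.
  s6 (successors {s5, s6}): φ is true.
  s7 (successors {s2, s3, s4, s7, s8}): φ is true.
  s8 (successors {s1, s4}): φ is true.
For instance, at s3:
  At s3: ~[][]s is true, ~q is true, so ~[][]s | ~q is true.
    At s3: [][]s is false, so ~[][]s is true.
      At s3: [][]s requires []s at every successor {s4, s6, s7}.
        []s fails at s4, so [][]s is false at s3.
Satisfying worlds: {s0, s1, s2, s3, s4, s5, s6, s7, s8}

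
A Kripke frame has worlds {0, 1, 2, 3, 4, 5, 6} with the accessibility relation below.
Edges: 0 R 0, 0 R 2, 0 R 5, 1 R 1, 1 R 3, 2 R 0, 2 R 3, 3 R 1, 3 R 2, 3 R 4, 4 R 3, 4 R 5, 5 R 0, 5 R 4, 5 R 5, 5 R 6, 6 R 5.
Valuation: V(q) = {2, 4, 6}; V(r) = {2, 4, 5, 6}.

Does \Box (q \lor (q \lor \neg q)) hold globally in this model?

Yes

Let φ = \Box (q \lor (q \lor \neg q)). Evaluate φ at each world:
  0 (successors {0, 2, 5}): φ is true.
  1 (successors {1, 3}): φ is true.
  2 (successors {0, 3}): φ is true.
  3 (successors {1, 2, 4}): φ is true.
  4 (successors {3, 5}): φ is true.
  5 (successors {0, 4, 5, 6}): φ is true.
  6 (successors {5}): φ is true.
For instance, at 4:
  At 4: \Box (q \lor (q \lor \neg q)) requires q \lor (q \lor \neg q) at every successor {3, 5}.
    At 3: q \lor (q \lor \neg q) is true.
    At 5: q \lor (q \lor \neg q) is true.
  So \Box (q \lor (q \lor \neg q)) is true at 4.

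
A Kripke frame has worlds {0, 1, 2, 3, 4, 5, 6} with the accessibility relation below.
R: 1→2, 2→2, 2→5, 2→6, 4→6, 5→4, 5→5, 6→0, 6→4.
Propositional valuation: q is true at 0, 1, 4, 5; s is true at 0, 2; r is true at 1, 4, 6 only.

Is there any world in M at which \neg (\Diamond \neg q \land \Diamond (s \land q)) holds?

Yes

Let φ = \neg (\Diamond \neg q \land \Diamond (s \land q)). Evaluate φ at each world:
  0 (successors ∅): φ is true.
  1 (successors {2}): φ is true.
  2 (successors {2, 5, 6}): φ is true.
  3 (successors ∅): φ is true.
  4 (successors {6}): φ is true.
  5 (successors {4, 5}): φ is true.
  6 (successors {0, 4}): φ is true.
Detail at 0 (witness):
  At 0: \Diamond \neg q \land \Diamond (s \land q) is false, so \neg (\Diamond \neg q \land \Diamond (s \land q)) is true.
    At 0: \Diamond \neg q is false, \Diamond (s \land q) is false, so \Diamond \neg q \land \Diamond (s \land q) is false.
      At 0: no accessible worlds, so \Diamond \neg q is false.
      At 0: no accessible worlds, so \Diamond (s \land q) is false.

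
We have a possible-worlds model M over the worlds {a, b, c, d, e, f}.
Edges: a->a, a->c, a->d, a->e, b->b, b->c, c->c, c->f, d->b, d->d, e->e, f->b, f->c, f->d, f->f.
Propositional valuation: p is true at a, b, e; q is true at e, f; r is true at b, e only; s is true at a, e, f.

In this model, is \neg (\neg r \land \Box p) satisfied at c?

At c: \neg r \land \Box p is false, so \neg (\neg r \land \Box p) is true.
  At c: \neg r is true, \Box p is false, so \neg r \land \Box p is false.
    At c: \Box p requires p at every successor {c, f}.
      p fails at c, so \Box p is false at c.

Yes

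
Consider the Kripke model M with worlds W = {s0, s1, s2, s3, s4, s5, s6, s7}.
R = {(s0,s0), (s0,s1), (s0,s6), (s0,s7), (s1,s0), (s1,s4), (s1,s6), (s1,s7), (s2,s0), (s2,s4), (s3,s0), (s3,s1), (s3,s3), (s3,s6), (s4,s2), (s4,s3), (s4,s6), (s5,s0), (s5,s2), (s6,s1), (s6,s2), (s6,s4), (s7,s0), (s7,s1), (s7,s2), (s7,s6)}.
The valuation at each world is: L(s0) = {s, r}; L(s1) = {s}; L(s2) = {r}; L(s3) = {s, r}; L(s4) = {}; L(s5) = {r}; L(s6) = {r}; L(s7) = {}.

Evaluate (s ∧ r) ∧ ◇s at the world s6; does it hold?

Recall that ◇ψ holds at a world iff ψ holds at some accessible world.
At s6: s ∧ r is false, ◇s is true, so (s ∧ r) ∧ ◇s is false.
  At s6: ◇s requires s at some successor in {s1, s2, s4}.
    s holds at s1, so ◇s is true at s6.

No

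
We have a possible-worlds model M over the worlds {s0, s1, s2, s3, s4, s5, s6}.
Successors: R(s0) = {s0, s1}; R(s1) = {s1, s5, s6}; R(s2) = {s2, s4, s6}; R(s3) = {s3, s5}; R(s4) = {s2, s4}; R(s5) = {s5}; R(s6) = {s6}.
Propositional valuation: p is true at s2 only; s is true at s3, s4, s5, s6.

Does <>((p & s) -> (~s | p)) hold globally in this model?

Let φ = <>((p & s) -> (~s | p)). Evaluate φ at each world:
  s0 (successors {s0, s1}): φ is true.
  s1 (successors {s1, s5, s6}): φ is true.
  s2 (successors {s2, s4, s6}): φ is true.
  s3 (successors {s3, s5}): φ is true.
  s4 (successors {s2, s4}): φ is true.
  s5 (successors {s5}): φ is true.
  s6 (successors {s6}): φ is true.
For instance, at s1:
  At s1: <>((p & s) -> (~s | p)) requires (p & s) -> (~s | p) at some successor in {s1, s5, s6}.
    (p & s) -> (~s | p) holds at s1, so <>((p & s) -> (~s | p)) is true at s1.

Yes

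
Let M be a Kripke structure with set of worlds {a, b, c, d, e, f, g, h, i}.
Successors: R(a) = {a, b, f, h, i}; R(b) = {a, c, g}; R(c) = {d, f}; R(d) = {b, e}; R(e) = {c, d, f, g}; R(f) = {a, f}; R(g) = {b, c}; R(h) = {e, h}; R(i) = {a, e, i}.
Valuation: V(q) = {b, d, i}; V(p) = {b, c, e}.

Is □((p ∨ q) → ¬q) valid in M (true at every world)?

Let φ = □((p ∨ q) → ¬q). Evaluate φ at each world:
  a (successors {a, b, f, h, i}): φ is false.
  b (successors {a, c, g}): φ is true.
  c (successors {d, f}): φ is false.
  d (successors {b, e}): φ is false.
  e (successors {c, d, f, g}): φ is false.
  f (successors {a, f}): φ is true.
  g (successors {b, c}): φ is false.
  h (successors {e, h}): φ is true.
  i (successors {a, e, i}): φ is false.
Detail at a (counterexample):
  At a: □((p ∨ q) → ¬q) requires (p ∨ q) → ¬q at every successor {a, b, f, h, i}.
    (p ∨ q) → ¬q fails at b, so □((p ∨ q) → ¬q) is false at a.

No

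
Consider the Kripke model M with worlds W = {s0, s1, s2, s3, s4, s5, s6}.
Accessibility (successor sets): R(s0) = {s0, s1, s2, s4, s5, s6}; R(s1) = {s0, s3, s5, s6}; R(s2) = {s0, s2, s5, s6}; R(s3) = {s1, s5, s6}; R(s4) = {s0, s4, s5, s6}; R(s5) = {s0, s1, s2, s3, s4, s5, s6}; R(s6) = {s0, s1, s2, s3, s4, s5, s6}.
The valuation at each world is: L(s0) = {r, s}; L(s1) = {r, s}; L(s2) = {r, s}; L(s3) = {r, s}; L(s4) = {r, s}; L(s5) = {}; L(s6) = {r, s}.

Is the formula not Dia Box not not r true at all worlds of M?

Recall that Box ψ holds at a world iff ψ holds at every accessible world, and Dia ψ holds iff ψ holds at some accessible world.
Let φ = not Dia Box not not r. Evaluate φ at each world:
  s0 (successors {s0, s1, s2, s4, s5, s6}): φ is true.
  s1 (successors {s0, s3, s5, s6}): φ is true.
  s2 (successors {s0, s2, s5, s6}): φ is true.
  s3 (successors {s1, s5, s6}): φ is true.
  s4 (successors {s0, s4, s5, s6}): φ is true.
  s5 (successors {s0, s1, s2, s3, s4, s5, s6}): φ is true.
  s6 (successors {s0, s1, s2, s3, s4, s5, s6}): φ is true.
For instance, at s6:
  At s6: Dia Box not not r is false, so not Dia Box not not r is true.
    At s6: Dia Box not not r requires Box not not r at some successor in {s0, s1, s2, s3, s4, s5, s6}.
      At s0: Box not not r is false.
      At s1: Box not not r is false.
      At s2: Box not not r is false.
      At s3: Box not not r is false.
      At s4: Box not not r is false.
      At s5: Box not not r is false.
      At s6: Box not not r is false.
    So Dia Box not not r is false at s6.

Yes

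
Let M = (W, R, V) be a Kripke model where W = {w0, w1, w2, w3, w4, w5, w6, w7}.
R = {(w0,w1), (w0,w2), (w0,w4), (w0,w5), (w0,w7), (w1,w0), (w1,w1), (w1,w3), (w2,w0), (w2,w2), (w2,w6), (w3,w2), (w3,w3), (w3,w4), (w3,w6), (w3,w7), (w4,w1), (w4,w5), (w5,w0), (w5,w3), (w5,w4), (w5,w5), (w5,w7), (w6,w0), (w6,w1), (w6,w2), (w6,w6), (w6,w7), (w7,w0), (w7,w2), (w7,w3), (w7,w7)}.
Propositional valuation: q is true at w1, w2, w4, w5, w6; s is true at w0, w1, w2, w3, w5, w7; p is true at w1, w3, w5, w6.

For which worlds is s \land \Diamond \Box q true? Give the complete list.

Recall that \Box ψ holds at a world iff ψ holds at every accessible world, and \Diamond ψ holds iff ψ holds at some accessible world.
Let φ = s \land \Diamond \Box q. Evaluate φ at each world:
  w0 (successors {w1, w2, w4, w5, w7}): φ is true.
  w1 (successors {w0, w1, w3}): φ is false.
  w2 (successors {w0, w2, w6}): φ is false.
  w3 (successors {w2, w3, w4, w6, w7}): φ is true.
  w4 (successors {w1, w5}): φ is false.
  w5 (successors {w0, w3, w4, w5, w7}): φ is true.
  w6 (successors {w0, w1, w2, w6, w7}): φ is false.
  w7 (successors {w0, w2, w3, w7}): φ is false.
For instance, at w1:
  At w1: s is true, \Diamond \Box q is false, so s \land \Diamond \Box q is false.
    At w1: \Diamond \Box q requires \Box q at some successor in {w0, w1, w3}.
      At w0: \Box q is false.
      At w1: \Box q is false.
      At w3: \Box q is false.
    So \Diamond \Box q is false at w1.
Satisfying worlds: {w0, w3, w5}

w0, w3, w5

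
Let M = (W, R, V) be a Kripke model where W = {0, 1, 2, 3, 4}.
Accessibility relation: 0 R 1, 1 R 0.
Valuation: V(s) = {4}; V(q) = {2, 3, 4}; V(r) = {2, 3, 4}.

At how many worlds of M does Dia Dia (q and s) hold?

0

Let φ = Dia Dia (q and s). Evaluate φ at each world:
  0 (successors {1}): φ is false.
  1 (successors {0}): φ is false.
  2 (successors ∅): φ is false.
  3 (successors ∅): φ is false.
  4 (successors ∅): φ is false.
For instance, at 1:
  At 1: Dia Dia (q and s) requires Dia (q and s) at some successor in {0}.
    At 0: Dia (q and s) is false.
  So Dia Dia (q and s) is false at 1.
Satisfying worlds: none.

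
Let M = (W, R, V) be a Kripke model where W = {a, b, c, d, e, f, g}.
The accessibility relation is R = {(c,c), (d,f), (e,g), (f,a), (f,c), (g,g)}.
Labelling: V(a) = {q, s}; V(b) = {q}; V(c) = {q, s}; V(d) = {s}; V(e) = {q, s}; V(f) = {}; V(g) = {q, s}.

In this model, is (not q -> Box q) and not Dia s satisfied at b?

Yes

At b: not q -> Box q is true, not Dia s is true, so (not q -> Box q) and not Dia s is true.
  At b: not q is false, Box q is true, so not q -> Box q is true.
    At b: no accessible worlds, so Box q holds vacuously.
  At b: Dia s is false, so not Dia s is true.
    At b: no accessible worlds, so Dia s is false.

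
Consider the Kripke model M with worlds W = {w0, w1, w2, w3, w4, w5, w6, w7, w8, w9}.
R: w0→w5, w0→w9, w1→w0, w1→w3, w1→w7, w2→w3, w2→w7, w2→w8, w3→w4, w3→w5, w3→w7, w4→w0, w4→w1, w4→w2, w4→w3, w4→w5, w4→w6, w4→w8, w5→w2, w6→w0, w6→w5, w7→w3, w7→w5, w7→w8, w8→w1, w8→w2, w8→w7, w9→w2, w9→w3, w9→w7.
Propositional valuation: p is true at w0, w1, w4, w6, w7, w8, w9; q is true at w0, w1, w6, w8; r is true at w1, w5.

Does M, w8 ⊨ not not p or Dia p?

Yes

At w8: not not p is true, Dia p is true, so not not p or Dia p is true.
  At w8: Dia p requires p at some successor in {w1, w2, w7}.
    p holds at w1, so Dia p is true at w8.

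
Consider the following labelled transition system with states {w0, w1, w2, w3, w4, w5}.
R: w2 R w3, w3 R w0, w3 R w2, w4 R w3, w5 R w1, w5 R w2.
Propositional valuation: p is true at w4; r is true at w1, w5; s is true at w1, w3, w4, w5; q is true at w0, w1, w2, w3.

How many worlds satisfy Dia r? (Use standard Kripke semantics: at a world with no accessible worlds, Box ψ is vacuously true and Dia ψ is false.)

1

Recall that Dia ψ holds at a world iff ψ holds at some accessible world.
Let φ = Dia r. Evaluate φ at each world:
  w0 (successors ∅): φ is false.
  w1 (successors ∅): φ is false.
  w2 (successors {w3}): φ is false.
  w3 (successors {w0, w2}): φ is false.
  w4 (successors {w3}): φ is false.
  w5 (successors {w1, w2}): φ is true.
For instance, at w2:
  At w2: Dia r requires r at some successor in {w3}.
    At w3: r is false.
  So Dia r is false at w2.
Satisfying worlds: {w5}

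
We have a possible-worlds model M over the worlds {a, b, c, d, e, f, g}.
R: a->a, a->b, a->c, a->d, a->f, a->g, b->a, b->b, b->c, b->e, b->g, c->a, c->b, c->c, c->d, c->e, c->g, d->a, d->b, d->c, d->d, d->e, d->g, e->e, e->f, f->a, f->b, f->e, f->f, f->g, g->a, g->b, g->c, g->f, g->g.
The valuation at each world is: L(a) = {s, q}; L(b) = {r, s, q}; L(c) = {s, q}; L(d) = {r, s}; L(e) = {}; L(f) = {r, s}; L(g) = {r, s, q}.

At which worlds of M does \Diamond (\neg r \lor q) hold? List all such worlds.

a, b, c, d, e, f, g

Let φ = \Diamond (\neg r \lor q). Evaluate φ at each world:
  a (successors {a, b, c, d, f, g}): φ is true.
  b (successors {a, b, c, e, g}): φ is true.
  c (successors {a, b, c, d, e, g}): φ is true.
  d (successors {a, b, c, d, e, g}): φ is true.
  e (successors {e, f}): φ is true.
  f (successors {a, b, e, f, g}): φ is true.
  g (successors {a, b, c, f, g}): φ is true.
For instance, at g:
  At g: \Diamond (\neg r \lor q) requires \neg r \lor q at some successor in {a, b, c, f, g}.
    \neg r \lor q holds at a, so \Diamond (\neg r \lor q) is true at g.
Satisfying worlds: {a, b, c, d, e, f, g}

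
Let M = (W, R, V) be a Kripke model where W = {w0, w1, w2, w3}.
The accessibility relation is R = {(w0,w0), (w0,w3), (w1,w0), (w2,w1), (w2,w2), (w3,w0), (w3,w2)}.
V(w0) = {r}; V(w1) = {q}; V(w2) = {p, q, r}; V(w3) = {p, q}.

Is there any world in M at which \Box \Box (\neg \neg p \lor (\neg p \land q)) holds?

Let φ = \Box \Box (\neg \neg p \lor (\neg p \land q)). Evaluate φ at each world:
  w0 (successors {w0, w3}): φ is false.
  w1 (successors {w0}): φ is false.
  w2 (successors {w1, w2}): φ is false.
  w3 (successors {w0, w2}): φ is false.
For instance, at w2:
  At w2: \Box \Box (\neg \neg p \lor (\neg p \land q)) requires \Box (\neg \neg p \lor (\neg p \land q)) at every successor {w1, w2}.
    \Box (\neg \neg p \lor (\neg p \land q)) fails at w1, so \Box \Box (\neg \neg p \lor (\neg p \land q)) is false at w2.
      At w1: \Box (\neg \neg p \lor (\neg p \land q)) requires \neg \neg p \lor (\neg p \land q) at every successor {w0}.
        \neg \neg p \lor (\neg p \land q) fails at w0, so \Box (\neg \neg p \lor (\neg p \land q)) is false at w1.

No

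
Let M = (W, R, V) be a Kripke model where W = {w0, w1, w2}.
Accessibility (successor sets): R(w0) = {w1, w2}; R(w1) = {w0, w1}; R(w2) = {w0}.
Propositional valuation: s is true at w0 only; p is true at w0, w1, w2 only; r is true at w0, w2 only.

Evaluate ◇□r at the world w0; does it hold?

Yes

At w0: ◇□r requires □r at some successor in {w1, w2}.
  □r holds at w2, so ◇□r is true at w0.
    At w2: □r requires r at every successor {w0}.
      At w0: r is true.
    So □r is true at w2.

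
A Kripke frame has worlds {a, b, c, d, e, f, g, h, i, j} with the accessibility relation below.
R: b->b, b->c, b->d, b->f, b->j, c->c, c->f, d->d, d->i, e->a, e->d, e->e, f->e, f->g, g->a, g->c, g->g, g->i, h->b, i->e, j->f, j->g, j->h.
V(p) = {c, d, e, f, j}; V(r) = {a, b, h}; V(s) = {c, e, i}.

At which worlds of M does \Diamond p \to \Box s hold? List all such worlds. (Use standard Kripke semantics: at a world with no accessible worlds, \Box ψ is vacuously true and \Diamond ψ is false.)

a, h, i

Recall that \Box ψ holds at a world iff ψ holds at every accessible world, and \Diamond ψ holds iff ψ holds at some accessible world.
Let φ = \Diamond p \to \Box s. Evaluate φ at each world:
  a (successors ∅): φ is true.
  b (successors {b, c, d, f, j}): φ is false.
  c (successors {c, f}): φ is false.
  d (successors {d, i}): φ is false.
  e (successors {a, d, e}): φ is false.
  f (successors {e, g}): φ is false.
  g (successors {a, c, g, i}): φ is false.
  h (successors {b}): φ is true.
  i (successors {e}): φ is true.
  j (successors {f, g, h}): φ is false.
For instance, at j:
  At j: \Diamond p is true, \Box s is false, so \Diamond p \to \Box s is false.
    At j: \Diamond p requires p at some successor in {f, g, h}.
      p holds at f, so \Diamond p is true at j.
    At j: \Box s requires s at every successor {f, g, h}.
      s fails at f, so \Box s is false at j.
Satisfying worlds: {a, h, i}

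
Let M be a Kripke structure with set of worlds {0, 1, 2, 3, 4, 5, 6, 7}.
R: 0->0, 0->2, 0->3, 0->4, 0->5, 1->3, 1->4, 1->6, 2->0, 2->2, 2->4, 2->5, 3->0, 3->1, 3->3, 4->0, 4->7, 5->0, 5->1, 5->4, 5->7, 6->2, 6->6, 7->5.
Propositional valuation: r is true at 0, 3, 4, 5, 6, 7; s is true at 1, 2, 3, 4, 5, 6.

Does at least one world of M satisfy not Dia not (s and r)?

Let φ = not Dia not (s and r). Evaluate φ at each world:
  0 (successors {0, 2, 3, 4, 5}): φ is false.
  1 (successors {3, 4, 6}): φ is true.
  2 (successors {0, 2, 4, 5}): φ is false.
  3 (successors {0, 1, 3}): φ is false.
  4 (successors {0, 7}): φ is false.
  5 (successors {0, 1, 4, 7}): φ is false.
  6 (successors {2, 6}): φ is false.
  7 (successors {5}): φ is true.
Detail at 1 (witness):
  At 1: Dia not (s and r) is false, so not Dia not (s and r) is true.
    At 1: Dia not (s and r) requires not (s and r) at some successor in {3, 4, 6}.
      At 3: not (s and r) is false.
      At 4: not (s and r) is false.
      At 6: not (s and r) is false.
    So Dia not (s and r) is false at 1.

Yes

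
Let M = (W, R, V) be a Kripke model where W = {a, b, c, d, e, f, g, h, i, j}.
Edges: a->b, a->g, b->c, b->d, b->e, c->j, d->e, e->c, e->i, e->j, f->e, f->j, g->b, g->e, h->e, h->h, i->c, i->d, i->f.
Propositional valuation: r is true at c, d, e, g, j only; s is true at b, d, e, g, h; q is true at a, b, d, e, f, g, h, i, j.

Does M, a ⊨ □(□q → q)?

Recall that □ψ holds at a world iff ψ holds at every accessible world, and ◇ψ holds iff ψ holds at some accessible world.
At a: □(□q → q) requires □q → q at every successor {b, g}.
    At b: □q is false, q is true, so □q → q is true.
      At b: □q requires q at every successor {c, d, e}.
        q fails at c, so □q is false at b.
    At g: □q is true, q is true, so □q → q is true.
      At g: □q requires q at every successor {b, e}.
        At b: q is true.
        At e: q is true.
      So □q is true at g.
So □(□q → q) is true at a.

Yes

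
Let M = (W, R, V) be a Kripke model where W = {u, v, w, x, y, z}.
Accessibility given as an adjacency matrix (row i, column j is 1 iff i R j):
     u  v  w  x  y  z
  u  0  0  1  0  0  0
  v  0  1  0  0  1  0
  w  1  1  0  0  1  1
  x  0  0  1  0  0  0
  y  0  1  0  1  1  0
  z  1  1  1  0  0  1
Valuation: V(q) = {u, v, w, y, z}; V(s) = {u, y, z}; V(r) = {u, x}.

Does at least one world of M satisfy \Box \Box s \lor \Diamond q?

Let φ = \Box \Box s \lor \Diamond q. Evaluate φ at each world:
  u (successors {w}): φ is true.
  v (successors {v, y}): φ is true.
  w (successors {u, v, y, z}): φ is true.
  x (successors {w}): φ is true.
  y (successors {v, x, y}): φ is true.
  z (successors {u, v, w, z}): φ is true.
Detail at u (witness):
  At u: \Box \Box s is false, \Diamond q is true, so \Box \Box s \lor \Diamond q is true.
    At u: \Box \Box s requires \Box s at every successor {w}.
      \Box s fails at w, so \Box \Box s is false at u.
    At u: \Diamond q requires q at some successor in {w}.
      q holds at w, so \Diamond q is true at u.

Yes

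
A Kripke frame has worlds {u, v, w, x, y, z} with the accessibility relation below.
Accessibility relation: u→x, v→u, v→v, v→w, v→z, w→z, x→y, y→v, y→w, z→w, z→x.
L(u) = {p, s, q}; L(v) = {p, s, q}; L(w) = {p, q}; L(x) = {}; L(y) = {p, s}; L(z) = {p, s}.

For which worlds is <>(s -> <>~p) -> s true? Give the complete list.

u, v, x, y, z

Let φ = <>(s -> <>~p) -> s. Evaluate φ at each world:
  u (successors {x}): φ is true.
  v (successors {u, v, w, z}): φ is true.
  w (successors {z}): φ is false.
  x (successors {y}): φ is true.
  y (successors {v, w}): φ is true.
  z (successors {w, x}): φ is true.
For instance, at u:
  At u: <>(s -> <>~p) is true, s is true, so <>(s -> <>~p) -> s is true.
    At u: <>(s -> <>~p) requires s -> <>~p at some successor in {x}.
      s -> <>~p holds at x, so <>(s -> <>~p) is true at u.
Satisfying worlds: {u, v, x, y, z}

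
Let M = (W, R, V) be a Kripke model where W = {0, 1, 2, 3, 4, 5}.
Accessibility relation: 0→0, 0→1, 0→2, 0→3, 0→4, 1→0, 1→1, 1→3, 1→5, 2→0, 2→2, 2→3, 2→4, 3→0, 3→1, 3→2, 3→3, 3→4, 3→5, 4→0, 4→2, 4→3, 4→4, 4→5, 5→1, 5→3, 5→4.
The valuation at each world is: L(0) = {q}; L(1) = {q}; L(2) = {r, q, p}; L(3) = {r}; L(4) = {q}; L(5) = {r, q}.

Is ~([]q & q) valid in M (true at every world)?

Yes

Let φ = ~([]q & q). Evaluate φ at each world:
  0 (successors {0, 1, 2, 3, 4}): φ is true.
  1 (successors {0, 1, 3, 5}): φ is true.
  2 (successors {0, 2, 3, 4}): φ is true.
  3 (successors {0, 1, 2, 3, 4, 5}): φ is true.
  4 (successors {0, 2, 3, 4, 5}): φ is true.
  5 (successors {1, 3, 4}): φ is true.
For instance, at 0:
  At 0: []q & q is false, so ~([]q & q) is true.
    At 0: []q is false, q is true, so []q & q is false.
      At 0: []q requires q at every successor {0, 1, 2, 3, 4}.
        q fails at 3, so []q is false at 0.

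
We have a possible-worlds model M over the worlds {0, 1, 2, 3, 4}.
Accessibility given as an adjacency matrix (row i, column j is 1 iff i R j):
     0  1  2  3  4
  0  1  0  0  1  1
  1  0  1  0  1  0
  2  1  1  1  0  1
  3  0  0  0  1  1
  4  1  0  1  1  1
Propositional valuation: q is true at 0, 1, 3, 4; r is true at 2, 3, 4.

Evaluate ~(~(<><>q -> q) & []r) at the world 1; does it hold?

Yes

At 1: ~(<><>q -> q) & []r is false, so ~(~(<><>q -> q) & []r) is true.
  At 1: ~(<><>q -> q) is false, []r is false, so ~(<><>q -> q) & []r is false.
    At 1: <><>q -> q is true, so ~(<><>q -> q) is false.
      At 1: <><>q is true, q is true, so <><>q -> q is true.
    At 1: []r requires r at every successor {1, 3}.
      r fails at 1, so []r is false at 1.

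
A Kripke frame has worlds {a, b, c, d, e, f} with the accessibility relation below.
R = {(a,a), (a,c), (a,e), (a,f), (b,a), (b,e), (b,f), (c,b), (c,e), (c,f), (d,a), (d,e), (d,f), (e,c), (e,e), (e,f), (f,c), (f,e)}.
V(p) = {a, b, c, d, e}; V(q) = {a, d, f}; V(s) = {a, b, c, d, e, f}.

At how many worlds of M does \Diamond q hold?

5

Recall that \Diamond ψ holds at a world iff ψ holds at some accessible world.
Let φ = \Diamond q. Evaluate φ at each world:
  a (successors {a, c, e, f}): φ is true.
  b (successors {a, e, f}): φ is true.
  c (successors {b, e, f}): φ is true.
  d (successors {a, e, f}): φ is true.
  e (successors {c, e, f}): φ is true.
  f (successors {c, e}): φ is false.
For instance, at a:
  At a: \Diamond q requires q at some successor in {a, c, e, f}.
    q holds at a, so \Diamond q is true at a.
Satisfying worlds: {a, b, c, d, e}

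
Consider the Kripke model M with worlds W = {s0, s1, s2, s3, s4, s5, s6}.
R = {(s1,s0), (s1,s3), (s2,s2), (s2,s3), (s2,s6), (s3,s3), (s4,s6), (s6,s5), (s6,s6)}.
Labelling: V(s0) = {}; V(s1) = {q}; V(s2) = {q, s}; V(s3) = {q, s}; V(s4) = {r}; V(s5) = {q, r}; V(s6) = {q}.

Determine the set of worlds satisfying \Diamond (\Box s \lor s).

Recall that \Box ψ holds at a world iff ψ holds at every accessible world, and \Diamond ψ holds iff ψ holds at some accessible world.
Let φ = \Diamond (\Box s \lor s). Evaluate φ at each world:
  s0 (successors ∅): φ is false.
  s1 (successors {s0, s3}): φ is true.
  s2 (successors {s2, s3, s6}): φ is true.
  s3 (successors {s3}): φ is true.
  s4 (successors {s6}): φ is false.
  s5 (successors ∅): φ is false.
  s6 (successors {s5, s6}): φ is true.
For instance, at s2:
  At s2: \Diamond (\Box s \lor s) requires \Box s \lor s at some successor in {s2, s3, s6}.
    \Box s \lor s holds at s2, so \Diamond (\Box s \lor s) is true at s2.
      At s2: \Box s is false, s is true, so \Box s \lor s is true.
Satisfying worlds: {s1, s2, s3, s6}

s1, s2, s3, s6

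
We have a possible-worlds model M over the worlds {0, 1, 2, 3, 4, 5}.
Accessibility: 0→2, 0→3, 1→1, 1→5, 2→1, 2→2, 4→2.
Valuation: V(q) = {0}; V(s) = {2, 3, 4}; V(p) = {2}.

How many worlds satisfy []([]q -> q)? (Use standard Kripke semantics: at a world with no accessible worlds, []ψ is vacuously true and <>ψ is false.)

Let φ = []([]q -> q). Evaluate φ at each world:
  0 (successors {2, 3}): φ is false.
  1 (successors {1, 5}): φ is false.
  2 (successors {1, 2}): φ is true.
  3 (successors ∅): φ is true.
  4 (successors {2}): φ is true.
  5 (successors ∅): φ is true.
For instance, at 0:
  At 0: []([]q -> q) requires []q -> q at every successor {2, 3}.
    []q -> q fails at 3, so []([]q -> q) is false at 0.
      At 3: []q is true, q is false, so []q -> q is false.
Satisfying worlds: {2, 3, 4, 5}

4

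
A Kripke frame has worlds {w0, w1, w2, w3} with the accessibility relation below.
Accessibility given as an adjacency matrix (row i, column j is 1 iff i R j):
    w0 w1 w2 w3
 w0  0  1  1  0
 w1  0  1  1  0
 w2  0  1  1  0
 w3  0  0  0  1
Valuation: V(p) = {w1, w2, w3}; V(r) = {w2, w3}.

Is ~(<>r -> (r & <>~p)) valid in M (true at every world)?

Let φ = ~(<>r -> (r & <>~p)). Evaluate φ at each world:
  w0 (successors {w1, w2}): φ is true.
  w1 (successors {w1, w2}): φ is true.
  w2 (successors {w1, w2}): φ is true.
  w3 (successors {w3}): φ is true.
For instance, at w0:
  At w0: <>r -> (r & <>~p) is false, so ~(<>r -> (r & <>~p)) is true.
    At w0: <>r is true, r & <>~p is false, so <>r -> (r & <>~p) is false.
      At w0: <>r requires r at some successor in {w1, w2}.
        r holds at w2, so <>r is true at w0.
      At w0: r is false, <>~p is false, so r & <>~p is false.

Yes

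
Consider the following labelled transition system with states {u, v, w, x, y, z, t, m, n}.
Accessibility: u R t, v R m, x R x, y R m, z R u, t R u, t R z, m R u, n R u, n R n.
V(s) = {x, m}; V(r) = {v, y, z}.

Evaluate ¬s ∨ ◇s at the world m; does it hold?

At m: ¬s is false, ◇s is false, so ¬s ∨ ◇s is false.
  At m: ◇s requires s at some successor in {u}.
    At u: s is false.
  So ◇s is false at m.

No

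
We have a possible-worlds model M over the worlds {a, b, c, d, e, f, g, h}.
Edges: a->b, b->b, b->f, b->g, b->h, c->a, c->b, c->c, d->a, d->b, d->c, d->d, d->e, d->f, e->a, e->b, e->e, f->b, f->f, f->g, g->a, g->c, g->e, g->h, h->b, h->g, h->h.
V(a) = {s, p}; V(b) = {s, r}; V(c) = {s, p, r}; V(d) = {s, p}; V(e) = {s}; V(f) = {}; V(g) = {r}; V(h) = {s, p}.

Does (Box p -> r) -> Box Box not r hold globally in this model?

No

Let φ = (Box p -> r) -> Box Box not r. Evaluate φ at each world:
  a (successors {b}): φ is false.
  b (successors {b, f, g, h}): φ is false.
  c (successors {a, b, c}): φ is false.
  d (successors {a, b, c, d, e, f}): φ is false.
  e (successors {a, b, e}): φ is false.
  f (successors {b, f, g}): φ is false.
  g (successors {a, c, e, h}): φ is false.
  h (successors {b, g, h}): φ is false.
Detail at a (counterexample):
  At a: Box p -> r is true, Box Box not r is false, so (Box p -> r) -> Box Box not r is false.
    At a: Box p is false, r is false, so Box p -> r is true.
      At a: Box p requires p at every successor {b}.
        p fails at b, so Box p is false at a.
    At a: Box Box not r requires Box not r at every successor {b}.
      Box not r fails at b, so Box Box not r is false at a.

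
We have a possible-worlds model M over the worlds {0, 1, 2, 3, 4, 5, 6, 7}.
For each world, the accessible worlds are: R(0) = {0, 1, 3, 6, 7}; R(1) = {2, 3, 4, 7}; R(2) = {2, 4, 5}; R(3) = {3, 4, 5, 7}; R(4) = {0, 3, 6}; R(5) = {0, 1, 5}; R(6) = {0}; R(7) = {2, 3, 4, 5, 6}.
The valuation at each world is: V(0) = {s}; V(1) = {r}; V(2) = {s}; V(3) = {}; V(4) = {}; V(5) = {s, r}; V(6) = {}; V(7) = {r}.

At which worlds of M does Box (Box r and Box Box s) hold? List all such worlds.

none

Let φ = Box (Box r and Box Box s). Evaluate φ at each world:
  0 (successors {0, 1, 3, 6, 7}): φ is false.
  1 (successors {2, 3, 4, 7}): φ is false.
  2 (successors {2, 4, 5}): φ is false.
  3 (successors {3, 4, 5, 7}): φ is false.
  4 (successors {0, 3, 6}): φ is false.
  5 (successors {0, 1, 5}): φ is false.
  6 (successors {0}): φ is false.
  7 (successors {2, 3, 4, 5, 6}): φ is false.
For instance, at 1:
  At 1: Box (Box r and Box Box s) requires Box r and Box Box s at every successor {2, 3, 4, 7}.
    Box r and Box Box s fails at 2, so Box (Box r and Box Box s) is false at 1.
      At 2: Box r is false, Box Box s is false, so Box r and Box Box s is false.
Satisfying worlds: none.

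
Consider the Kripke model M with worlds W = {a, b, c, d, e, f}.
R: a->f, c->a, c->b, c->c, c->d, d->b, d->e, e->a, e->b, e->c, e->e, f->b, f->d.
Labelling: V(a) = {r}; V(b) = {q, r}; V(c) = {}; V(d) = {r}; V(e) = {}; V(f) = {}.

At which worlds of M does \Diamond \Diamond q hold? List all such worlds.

Let φ = \Diamond \Diamond q. Evaluate φ at each world:
  a (successors {f}): φ is true.
  b (successors ∅): φ is false.
  c (successors {a, b, c, d}): φ is true.
  d (successors {b, e}): φ is true.
  e (successors {a, b, c, e}): φ is true.
  f (successors {b, d}): φ is true.
For instance, at d:
  At d: \Diamond \Diamond q requires \Diamond q at some successor in {b, e}.
    \Diamond q holds at e, so \Diamond \Diamond q is true at d.
      At e: \Diamond q requires q at some successor in {a, b, c, e}.
        q holds at b, so \Diamond q is true at e.
Satisfying worlds: {a, c, d, e, f}

a, c, d, e, f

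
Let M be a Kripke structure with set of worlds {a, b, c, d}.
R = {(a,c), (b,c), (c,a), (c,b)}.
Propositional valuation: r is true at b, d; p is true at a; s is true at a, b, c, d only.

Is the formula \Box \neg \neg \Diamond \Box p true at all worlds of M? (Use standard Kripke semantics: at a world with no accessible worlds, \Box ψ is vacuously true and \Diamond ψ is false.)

Let φ = \Box \neg \neg \Diamond \Box p. Evaluate φ at each world:
  a (successors {c}): φ is false.
  b (successors {c}): φ is false.
  c (successors {a, b}): φ is false.
  d (successors ∅): φ is true.
Detail at a (counterexample):
  At a: \Box \neg \neg \Diamond \Box p requires \neg \neg \Diamond \Box p at every successor {c}.
    \neg \neg \Diamond \Box p fails at c, so \Box \neg \neg \Diamond \Box p is false at a.
      At c: \neg \Diamond \Box p is true, so \neg \neg \Diamond \Box p is false.

No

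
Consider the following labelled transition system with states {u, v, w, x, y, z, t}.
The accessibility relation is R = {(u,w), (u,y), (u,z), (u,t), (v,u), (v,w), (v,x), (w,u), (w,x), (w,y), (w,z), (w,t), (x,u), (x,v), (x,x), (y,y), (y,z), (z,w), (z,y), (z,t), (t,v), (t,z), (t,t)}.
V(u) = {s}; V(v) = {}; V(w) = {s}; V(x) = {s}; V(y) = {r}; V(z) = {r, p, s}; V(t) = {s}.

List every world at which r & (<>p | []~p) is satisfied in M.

Recall that []ψ holds at a world iff ψ holds at every accessible world, and <>ψ holds iff ψ holds at some accessible world.
Let φ = r & (<>p | []~p). Evaluate φ at each world:
  u (successors {w, y, z, t}): φ is false.
  v (successors {u, w, x}): φ is false.
  w (successors {u, x, y, z, t}): φ is false.
  x (successors {u, v, x}): φ is false.
  y (successors {y, z}): φ is true.
  z (successors {w, y, t}): φ is true.
  t (successors {v, z, t}): φ is false.
For instance, at y:
  At y: r is true, <>p | []~p is true, so r & (<>p | []~p) is true.
    At y: <>p is true, []~p is false, so <>p | []~p is true.
      At y: <>p requires p at some successor in {y, z}.
        p holds at z, so <>p is true at y.
      At y: []~p requires ~p at every successor {y, z}.
        ~p fails at z, so []~p is false at y.
Satisfying worlds: {y, z}

y, z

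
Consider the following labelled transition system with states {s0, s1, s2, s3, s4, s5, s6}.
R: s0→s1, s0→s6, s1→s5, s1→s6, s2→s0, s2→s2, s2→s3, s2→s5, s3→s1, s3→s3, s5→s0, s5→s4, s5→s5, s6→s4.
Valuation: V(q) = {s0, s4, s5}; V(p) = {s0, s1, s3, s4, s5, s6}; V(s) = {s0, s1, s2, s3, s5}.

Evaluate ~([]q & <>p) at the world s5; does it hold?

At s5: []q & <>p is true, so ~([]q & <>p) is false.
  At s5: []q is true, <>p is true, so []q & <>p is true.
    At s5: []q requires q at every successor {s0, s4, s5}.
      At s0: q is true.
      At s4: q is true.
      At s5: q is true.
    So []q is true at s5.
    At s5: <>p requires p at some successor in {s0, s4, s5}.
      p holds at s0, so <>p is true at s5.

No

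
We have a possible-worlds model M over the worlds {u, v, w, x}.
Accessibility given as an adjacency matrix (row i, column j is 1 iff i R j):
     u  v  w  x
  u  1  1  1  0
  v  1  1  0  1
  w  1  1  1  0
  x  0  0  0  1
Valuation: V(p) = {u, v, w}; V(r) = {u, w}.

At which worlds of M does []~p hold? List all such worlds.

x

Recall that []ψ holds at a world iff ψ holds at every accessible world, and <>ψ holds iff ψ holds at some accessible world.
Let φ = []~p. Evaluate φ at each world:
  u (successors {u, v, w}): φ is false.
  v (successors {u, v, x}): φ is false.
  w (successors {u, v, w}): φ is false.
  x (successors {x}): φ is true.
For instance, at u:
  At u: []~p requires ~p at every successor {u, v, w}.
    ~p fails at u, so []~p is false at u.
Satisfying worlds: {x}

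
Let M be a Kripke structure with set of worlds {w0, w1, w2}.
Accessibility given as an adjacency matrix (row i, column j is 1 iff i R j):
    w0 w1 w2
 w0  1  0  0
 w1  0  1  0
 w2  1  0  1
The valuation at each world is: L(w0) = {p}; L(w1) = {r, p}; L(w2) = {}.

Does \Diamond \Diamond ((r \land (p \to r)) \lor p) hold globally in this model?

Yes

Let φ = \Diamond \Diamond ((r \land (p \to r)) \lor p). Evaluate φ at each world:
  w0 (successors {w0}): φ is true.
  w1 (successors {w1}): φ is true.
  w2 (successors {w0, w2}): φ is true.
For instance, at w1:
  At w1: \Diamond \Diamond ((r \land (p \to r)) \lor p) requires \Diamond ((r \land (p \to r)) \lor p) at some successor in {w1}.
    \Diamond ((r \land (p \to r)) \lor p) holds at w1, so \Diamond \Diamond ((r \land (p \to r)) \lor p) is true at w1.
      At w1: \Diamond ((r \land (p \to r)) \lor p) requires (r \land (p \to r)) \lor p at some successor in {w1}.
        (r \land (p \to r)) \lor p holds at w1, so \Diamond ((r \land (p \to r)) \lor p) is true at w1.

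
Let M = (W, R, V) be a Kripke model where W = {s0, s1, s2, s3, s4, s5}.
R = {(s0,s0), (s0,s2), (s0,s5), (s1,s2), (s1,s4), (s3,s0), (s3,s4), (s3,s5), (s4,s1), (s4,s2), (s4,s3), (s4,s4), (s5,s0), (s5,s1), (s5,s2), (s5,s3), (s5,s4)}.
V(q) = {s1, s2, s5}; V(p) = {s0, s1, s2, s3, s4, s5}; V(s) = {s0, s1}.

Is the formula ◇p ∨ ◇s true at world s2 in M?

No

Recall that ◇ψ holds at a world iff ψ holds at some accessible world.
At s2: ◇p is false, ◇s is false, so ◇p ∨ ◇s is false.
  At s2: no accessible worlds, so ◇p is false.
  At s2: no accessible worlds, so ◇s is false.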